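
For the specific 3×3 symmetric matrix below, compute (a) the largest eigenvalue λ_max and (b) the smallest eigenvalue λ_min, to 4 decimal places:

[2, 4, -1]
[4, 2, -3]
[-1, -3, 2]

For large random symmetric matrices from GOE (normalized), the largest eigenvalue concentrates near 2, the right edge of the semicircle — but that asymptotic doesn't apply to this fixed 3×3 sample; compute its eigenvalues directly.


Since M is real symmetric, all three eigenvalues are real; they are the roots of det(λI − M) = λ³ − (tr M) λ² + s λ − det M, where s is the sum of the principal 2×2 minors.
tr M = 2 + 2 + 2 = 6.
s = (2·2 − 4²) + (2·2 − (-1)²) + (2·2 − (-3)²) = -12 + 3 + (-5) = -14.
det M (expand along row 1) = 2·(-5) − 4·5 + (-1)·(-10) = -20.
Characteristic polynomial: λ³ − 6λ² − 14λ + 20 = 0.
Substitute λ = y + (tr M)/3 = y + 2.000000 to remove the quadratic term: y³ + p·y + q = 0 with p = s − (tr M)²/3 = -26.000000 and q = −2(tr M)³/27 + (tr M)·s/3 − det M = -24.000000.
Three real roots ⇒ use the trigonometric (Viète) form: r = 2√(−p/3) = 5.887841, φ = arccos(3q/(p·r)) = arccos(0.470330) = 1.081131 rad.
y_k = r·cos(φ/3 − 2πk/3) for k = 0, 1, 2 gives y = 5.509629, -0.956762, -4.552867.
λ_k = y_k + 2.000000 gives λ = 7.5096, 1.0432, -2.5529 (check: the sum is 6.0000 = tr M).

Hence λ_max = 7.5096 and λ_min = -2.5529.


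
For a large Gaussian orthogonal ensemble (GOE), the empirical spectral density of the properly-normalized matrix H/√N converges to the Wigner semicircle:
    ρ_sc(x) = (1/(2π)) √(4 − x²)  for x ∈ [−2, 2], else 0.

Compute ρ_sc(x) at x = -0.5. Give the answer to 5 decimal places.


ρ_sc(x) = (1/(2π)) √(4 − x²). With x = -0.5:
  4 − x² = 4 − (-0.5)² = 4 − 0.250000 = 3.750000.
  √(4 − x²) = 1.936492.
  1/(2π) = 0.159155.
  ρ_sc(-0.5) = 0.159155 · 1.936492 = 0.308202.

Rounded to 5 decimal places: ρ_sc(-0.5) ≈ 0.30820.


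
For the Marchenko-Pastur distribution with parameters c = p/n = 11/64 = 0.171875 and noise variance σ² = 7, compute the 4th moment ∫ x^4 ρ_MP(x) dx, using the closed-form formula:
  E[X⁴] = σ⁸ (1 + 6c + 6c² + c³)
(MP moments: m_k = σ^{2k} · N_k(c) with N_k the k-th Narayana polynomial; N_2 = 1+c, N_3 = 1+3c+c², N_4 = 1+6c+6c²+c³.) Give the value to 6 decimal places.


E[X⁴] = σ⁸ (1 + 6c + 6c² + c³) (fourth MP moment). With σ² = 7 (so σ⁸ = 2401) and c = 11/64 = 0.171875: E[X⁴] = 2401 · (1 + 6·0.171875 + 6·(0.171875)² + (0.171875)³) = 2401 · 2.213573.

So E[X^4] = 5314.789867.


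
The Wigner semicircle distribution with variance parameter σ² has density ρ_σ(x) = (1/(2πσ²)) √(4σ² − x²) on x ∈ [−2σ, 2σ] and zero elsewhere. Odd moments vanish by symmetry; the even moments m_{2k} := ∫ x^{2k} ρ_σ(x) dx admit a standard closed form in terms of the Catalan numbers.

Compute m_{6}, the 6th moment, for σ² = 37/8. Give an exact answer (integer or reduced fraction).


By the scaled semicircle moment identity, m_{2k} = σ^{2k} · C_k with k = 3.
C_3 = (1/(k+1)) · C(2k, k) = (1/4) · C(6, 3) = (1/4) · 20 = 5.
σ^{2k} = (σ²)^k = (37/8)^3 = 50653/512.

Therefore m_{6} = σ^{6} · C_3 = (50653/512) · 5 = 253265/512.


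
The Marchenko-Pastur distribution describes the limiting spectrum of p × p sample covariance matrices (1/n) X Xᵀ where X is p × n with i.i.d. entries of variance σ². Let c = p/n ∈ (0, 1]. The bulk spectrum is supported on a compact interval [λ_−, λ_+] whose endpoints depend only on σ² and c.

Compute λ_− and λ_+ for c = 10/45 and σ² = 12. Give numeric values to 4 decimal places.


c = 10/45 = 0.222222; √c = 0.471405.
λ_− = σ² (1 − √c)² = 12 · (1 − 0.471405)² = 12 · (0.528595)² = 3.352958.
λ_+ = σ² (1 + √c)² = 12 · (1 + 0.471405)² = 12 · (1.471405)² = 25.980375.

Rounded to 4 decimal places: λ_− ≈ 3.3530, λ_+ ≈ 25.9804.


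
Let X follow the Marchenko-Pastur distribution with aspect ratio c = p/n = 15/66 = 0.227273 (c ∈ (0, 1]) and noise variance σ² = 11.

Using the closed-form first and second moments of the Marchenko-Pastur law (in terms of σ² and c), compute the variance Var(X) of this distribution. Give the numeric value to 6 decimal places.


Recall the MP moments m_1 = E[X] = σ² and m_2 = E[X²] = σ⁴ (1 + c).
m_1 = E[X] = σ² = 11, so m_1² = 121.
m_2 = E[X²] = σ⁴ (1 + c) = 121 · (1 + 0.227273) = 121 · 1.227273 = 148.500000.
(Note m_2 − m_1² simplifies to c · σ⁴ = 0.227273 · 121.)

Var(X) = m_2 − m_1² = 148.500000 − 121 = 27.500000.


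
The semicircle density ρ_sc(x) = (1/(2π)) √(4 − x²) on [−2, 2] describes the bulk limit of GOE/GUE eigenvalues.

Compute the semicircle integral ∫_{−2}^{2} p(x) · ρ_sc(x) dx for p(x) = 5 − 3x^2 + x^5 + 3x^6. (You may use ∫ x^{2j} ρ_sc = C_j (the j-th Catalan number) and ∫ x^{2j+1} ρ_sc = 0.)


Write p(x) = Σ a_i x^i, split into monomials and integrate each against ρ_sc separately.
Using ∫ x^{2j} ρ_sc = C_j = (1/(j+1)) C(2j, j) (Catalan numbers) and ∫ x^{2j+1} ρ_sc = 0 (odd monomials vanish by symmetry):
  i = 0 (even): a_0 · C_{0} = 5 · 1 = 5
  i = 2 (even): a_2 · C_{1} = -3 · 1 = -3
  i = 5 (odd): ∫ x^5 ρ_sc = 0 (vanishes)
  i = 6 (even): a_6 · C_{3} = 3 · 5 = 15

Summing the contributions: ∫_{−2}^{2} p(x) ρ_sc(x) dx = 5 + (-3) + 15 = 17.


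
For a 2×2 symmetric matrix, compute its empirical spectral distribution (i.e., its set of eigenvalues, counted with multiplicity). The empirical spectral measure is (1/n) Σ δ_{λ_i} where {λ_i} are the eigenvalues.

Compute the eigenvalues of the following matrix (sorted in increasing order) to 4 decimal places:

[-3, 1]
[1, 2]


Since M is real symmetric, both eigenvalues are real; they are the roots of det(λI − M) = λ² − (tr M) λ + det M.
tr M = -3 + 2 = -1.
det M = (-3)·2 − 1² = -6 − 1 = -7.
Characteristic polynomial: λ² + λ − 7 = 0.
Discriminant Δ = (tr M)² − 4·det M = 1 − (-28) = 29; √Δ = 5.385165.
λ = (tr M ± √Δ)/2 = (-1 ± 5.385165)/2, giving (tr M − √Δ)/2 = -3.1926 and (tr M + √Δ)/2 = 2.1926.

Eigenvalues sorted in increasing order: [-3.1926, 2.1926].


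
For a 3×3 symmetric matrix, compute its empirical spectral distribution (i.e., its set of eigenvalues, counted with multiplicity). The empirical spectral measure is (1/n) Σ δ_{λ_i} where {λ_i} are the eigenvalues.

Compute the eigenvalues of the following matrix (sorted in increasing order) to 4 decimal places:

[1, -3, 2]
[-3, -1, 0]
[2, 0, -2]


Since M is real symmetric, all three eigenvalues are real; they are the roots of det(λI − M) = λ³ − (tr M) λ² + s λ − det M, where s is the sum of the principal 2×2 minors.
tr M = 1 + (-1) + (-2) = -2.
s = (1·(-1) − (-3)²) + (1·(-2) − 2²) + ((-1)·(-2) − 0²) = -10 + (-6) + 2 = -14.
det M (expand along row 1) = 1·2 − (-3)·6 + 2·2 = 24.
Characteristic polynomial: λ³ + 2λ² − 14λ − 24 = 0.
Substitute λ = y + (tr M)/3 = y − 0.666667 to remove the quadratic term: y³ + p·y + q = 0 with p = s − (tr M)²/3 = -15.333333 and q = −2(tr M)³/27 + (tr M)·s/3 − det M = -14.074074.
Three real roots ⇒ use the trigonometric (Viète) form: r = 2√(−p/3) = 4.521553, φ = arccos(3q/(p·r)) = arccos(0.608999) = 0.915998 rad.
y_k = r·cos(φ/3 − 2πk/3) for k = 0, 1, 2 gives y = 4.312418, -0.979085, -3.333333.
λ_k = y_k − 0.666667 gives λ = 3.6458, -1.6458, -4.0000 (check: the sum is -2.0000 = tr M).

Eigenvalues sorted in increasing order: [-4.0000, -1.6458, 3.6458].


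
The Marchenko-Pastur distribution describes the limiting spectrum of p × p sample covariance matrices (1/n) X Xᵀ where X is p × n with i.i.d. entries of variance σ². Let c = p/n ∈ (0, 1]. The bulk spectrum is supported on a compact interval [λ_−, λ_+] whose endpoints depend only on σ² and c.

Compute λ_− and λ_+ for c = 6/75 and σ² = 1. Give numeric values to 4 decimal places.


c = 6/75 = 0.080000; √c = 0.282843.
λ_− = σ² (1 − √c)² = 1 · (1 − 0.282843)² = 1 · (0.717157)² = 0.514315.
λ_+ = σ² (1 + √c)² = 1 · (1 + 0.282843)² = 1 · (1.282843)² = 1.645685.

Rounded to 4 decimal places: λ_− ≈ 0.5143, λ_+ ≈ 1.6457.


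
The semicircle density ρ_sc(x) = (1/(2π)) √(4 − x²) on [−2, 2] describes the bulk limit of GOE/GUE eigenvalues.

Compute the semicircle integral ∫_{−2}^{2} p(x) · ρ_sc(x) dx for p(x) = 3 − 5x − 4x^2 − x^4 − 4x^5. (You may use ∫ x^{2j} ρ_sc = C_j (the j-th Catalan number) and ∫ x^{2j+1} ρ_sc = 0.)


Write p(x) = Σ a_i x^i, split into monomials and integrate each against ρ_sc separately.
Using ∫ x^{2j} ρ_sc = C_j = (1/(j+1)) C(2j, j) (Catalan numbers) and ∫ x^{2j+1} ρ_sc = 0 (odd monomials vanish by symmetry):
  i = 0 (even): a_0 · C_{0} = 3 · 1 = 3
  i = 1 (odd): ∫ x^1 ρ_sc = 0 (vanishes)
  i = 2 (even): a_2 · C_{1} = -4 · 1 = -4
  i = 4 (even): a_4 · C_{2} = -1 · 2 = -2
  i = 5 (odd): ∫ x^5 ρ_sc = 0 (vanishes)

Summing the contributions: ∫_{−2}^{2} p(x) ρ_sc(x) dx = 3 + (-4) + (-2) = -3.


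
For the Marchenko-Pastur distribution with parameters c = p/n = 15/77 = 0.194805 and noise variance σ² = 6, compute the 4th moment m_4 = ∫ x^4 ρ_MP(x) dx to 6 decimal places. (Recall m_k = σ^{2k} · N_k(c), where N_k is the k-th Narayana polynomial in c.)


E[X⁴] = σ⁸ (1 + 6c + 6c² + c³) (fourth MP moment). With σ² = 6 (so σ⁸ = 1296) and c = 15/77 = 0.194805: E[X⁴] = 1296 · (1 + 6·0.194805 + 6·(0.194805)² + (0.194805)³) = 1296 · 2.403918.

So E[X^4] = 3115.478022.


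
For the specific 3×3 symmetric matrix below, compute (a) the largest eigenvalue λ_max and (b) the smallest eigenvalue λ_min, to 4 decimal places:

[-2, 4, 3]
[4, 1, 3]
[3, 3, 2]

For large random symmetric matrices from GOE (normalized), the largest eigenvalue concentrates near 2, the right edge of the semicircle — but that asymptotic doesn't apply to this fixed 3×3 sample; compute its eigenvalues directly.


Since M is real symmetric, all three eigenvalues are real; they are the roots of det(λI − M) = λ³ − (tr M) λ² + s λ − det M, where s is the sum of the principal 2×2 minors.
tr M = -2 + 1 + 2 = 1.
s = ((-2)·1 − 4²) + ((-2)·2 − 3²) + (1·2 − 3²) = -18 + (-13) + (-7) = -38.
det M (expand along row 1) = (-2)·(-7) − 4·(-1) + 3·9 = 45.
Characteristic polynomial: λ³ − λ² − 38λ − 45 = 0.
Substitute λ = y + (tr M)/3 = y + 0.333333 to remove the quadratic term: y³ + p·y + q = 0 with p = s − (tr M)²/3 = -38.333333 and q = −2(tr M)³/27 + (tr M)·s/3 − det M = -57.740741.
Three real roots ⇒ use the trigonometric (Viète) form: r = 2√(−p/3) = 7.149204, φ = arccos(3q/(p·r)) = arccos(0.632076) = 0.886567 rad.
y_k = r·cos(φ/3 − 2πk/3) for k = 0, 1, 2 gives y = 6.839287, -1.616465, -5.222821.
λ_k = y_k + 0.333333 gives λ = 7.1726, -1.2831, -4.8895 (check: the sum is 1.0000 = tr M).

Hence λ_max = 7.1726 and λ_min = -4.8895.


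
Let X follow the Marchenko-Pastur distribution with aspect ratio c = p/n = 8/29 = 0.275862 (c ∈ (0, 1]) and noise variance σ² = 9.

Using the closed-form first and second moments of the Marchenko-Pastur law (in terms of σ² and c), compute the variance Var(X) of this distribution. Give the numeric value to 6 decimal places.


Recall the MP moments m_1 = E[X] = σ² and m_2 = E[X²] = σ⁴ (1 + c).
m_1 = E[X] = σ² = 9, so m_1² = 81.
m_2 = E[X²] = σ⁴ (1 + c) = 81 · (1 + 0.275862) = 81 · 1.275862 = 103.344828.
(Note m_2 − m_1² simplifies to c · σ⁴ = 0.275862 · 81.)

Var(X) = m_2 − m_1² = 103.344828 − 81 = 22.344828.


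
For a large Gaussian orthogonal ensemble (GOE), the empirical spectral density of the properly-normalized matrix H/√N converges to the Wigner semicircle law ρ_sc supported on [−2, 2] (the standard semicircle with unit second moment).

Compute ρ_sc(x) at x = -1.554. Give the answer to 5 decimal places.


ρ_sc(x) = (1/(2π)) √(4 − x²). With x = -1.554:
  4 − x² = 4 − (-1.554)² = 4 − 2.414916 = 1.585084.
  √(4 − x²) = 1.259001.
  1/(2π) = 0.159155.
  ρ_sc(-1.554) = 0.159155 · 1.259001 = 0.200376.

Rounded to 5 decimal places: ρ_sc(-1.554) ≈ 0.20038.


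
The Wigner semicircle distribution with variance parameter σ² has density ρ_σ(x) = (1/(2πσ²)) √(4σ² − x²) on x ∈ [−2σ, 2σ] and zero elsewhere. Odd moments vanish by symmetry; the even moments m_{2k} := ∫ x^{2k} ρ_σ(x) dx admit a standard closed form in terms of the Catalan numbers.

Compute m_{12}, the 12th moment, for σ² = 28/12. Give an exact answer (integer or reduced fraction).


By the scaled semicircle moment identity, m_{2k} = σ^{2k} · C_k with k = 6.
C_6 = (1/(k+1)) · C(2k, k) = (1/7) · C(12, 6) = (1/7) · 924 = 132.
σ^{2k} = (σ²)^k = (28/12)^6 = 117649/729.

Therefore m_{12} = σ^{12} · C_6 = (117649/729) · 132 = 5176556/243.


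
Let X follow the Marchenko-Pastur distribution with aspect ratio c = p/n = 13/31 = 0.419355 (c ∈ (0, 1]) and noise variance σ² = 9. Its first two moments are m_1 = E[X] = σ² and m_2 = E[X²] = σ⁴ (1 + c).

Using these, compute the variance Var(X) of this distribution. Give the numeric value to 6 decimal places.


m_1 = E[X] = σ² = 9, so m_1² = 81.
m_2 = E[X²] = σ⁴ (1 + c) = 81 · (1 + 0.419355) = 81 · 1.419355 = 114.967742.
(Note m_2 − m_1² simplifies to c · σ⁴ = 0.419355 · 81.)

Var(X) = m_2 − m_1² = 114.967742 − 81 = 33.967742.


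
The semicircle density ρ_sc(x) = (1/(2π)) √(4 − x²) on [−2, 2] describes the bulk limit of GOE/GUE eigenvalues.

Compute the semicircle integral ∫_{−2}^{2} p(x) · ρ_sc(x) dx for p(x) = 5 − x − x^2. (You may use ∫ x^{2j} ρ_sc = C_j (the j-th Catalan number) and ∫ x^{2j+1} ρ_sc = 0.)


Write p(x) = Σ a_i x^i, split into monomials and integrate each against ρ_sc separately.
Using ∫ x^{2j} ρ_sc = C_j = (1/(j+1)) C(2j, j) (Catalan numbers) and ∫ x^{2j+1} ρ_sc = 0 (odd monomials vanish by symmetry):
  i = 0 (even): a_0 · C_{0} = 5 · 1 = 5
  i = 1 (odd): ∫ x^1 ρ_sc = 0 (vanishes)
  i = 2 (even): a_2 · C_{1} = -1 · 1 = -1

Summing the contributions: ∫_{−2}^{2} p(x) ρ_sc(x) dx = 5 + (-1) = 4.


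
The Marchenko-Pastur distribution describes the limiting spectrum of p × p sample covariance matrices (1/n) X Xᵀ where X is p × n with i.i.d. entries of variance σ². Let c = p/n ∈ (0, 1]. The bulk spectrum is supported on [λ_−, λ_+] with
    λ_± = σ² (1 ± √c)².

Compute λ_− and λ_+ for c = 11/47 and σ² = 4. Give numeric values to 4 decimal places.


c = 11/47 = 0.234043; √c = 0.483779.
λ_− = σ² (1 − √c)² = 4 · (1 − 0.483779)² = 4 · (0.516221)² = 1.065935.
λ_+ = σ² (1 + √c)² = 4 · (1 + 0.483779)² = 4 · (1.483779)² = 8.806406.

Rounded to 4 decimal places: λ_− ≈ 1.0659, λ_+ ≈ 8.8064.


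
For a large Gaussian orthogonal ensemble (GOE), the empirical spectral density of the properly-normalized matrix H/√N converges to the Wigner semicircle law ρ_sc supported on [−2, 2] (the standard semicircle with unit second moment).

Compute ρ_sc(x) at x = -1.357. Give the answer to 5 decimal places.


ρ_sc(x) = (1/(2π)) √(4 − x²). With x = -1.357:
  4 − x² = 4 − (-1.357)² = 4 − 1.841449 = 2.158551.
  √(4 − x²) = 1.469201.
  1/(2π) = 0.159155.
  ρ_sc(-1.357) = 0.159155 · 1.469201 = 0.233831.

Rounded to 5 decimal places: ρ_sc(-1.357) ≈ 0.23383.


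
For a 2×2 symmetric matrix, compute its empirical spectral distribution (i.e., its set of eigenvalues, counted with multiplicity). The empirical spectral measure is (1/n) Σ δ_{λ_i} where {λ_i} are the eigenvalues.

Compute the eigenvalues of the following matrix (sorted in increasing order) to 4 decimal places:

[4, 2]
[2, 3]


Since M is real symmetric, both eigenvalues are real; they are the roots of det(λI − M) = λ² − (tr M) λ + det M.
tr M = 4 + 3 = 7.
det M = 4·3 − 2² = 12 − 4 = 8.
Characteristic polynomial: λ² − 7λ + 8 = 0.
Discriminant Δ = (tr M)² − 4·det M = 49 − 32 = 17; √Δ = 4.123106.
λ = (tr M ± √Δ)/2 = (7 ± 4.123106)/2, giving (tr M − √Δ)/2 = 1.4384 and (tr M + √Δ)/2 = 5.5616.

Eigenvalues sorted in increasing order: [1.4384, 5.5616].


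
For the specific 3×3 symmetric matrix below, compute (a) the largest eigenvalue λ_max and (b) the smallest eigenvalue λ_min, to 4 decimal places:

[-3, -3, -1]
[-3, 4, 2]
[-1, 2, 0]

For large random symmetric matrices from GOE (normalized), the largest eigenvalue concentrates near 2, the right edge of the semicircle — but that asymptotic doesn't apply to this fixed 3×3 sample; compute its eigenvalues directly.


Since M is real symmetric, all three eigenvalues are real; they are the roots of det(λI − M) = λ³ − (tr M) λ² + s λ − det M, where s is the sum of the principal 2×2 minors.
tr M = -3 + 4 + 0 = 1.
s = ((-3)·4 − (-3)²) + ((-3)·0 − (-1)²) + (4·0 − 2²) = -21 + (-1) + (-4) = -26.
det M (expand along row 1) = (-3)·(-4) − (-3)·2 + (-1)·(-2) = 20.
Characteristic polynomial: λ³ − λ² − 26λ − 20 = 0.
Substitute λ = y + (tr M)/3 = y + 0.333333 to remove the quadratic term: y³ + p·y + q = 0 with p = s − (tr M)²/3 = -26.333333 and q = −2(tr M)³/27 + (tr M)·s/3 − det M = -28.740741.
Three real roots ⇒ use the trigonometric (Viète) form: r = 2√(−p/3) = 5.925463, φ = arccos(3q/(p·r)) = arccos(0.552575) = 0.985346 rad.
y_k = r·cos(φ/3 − 2πk/3) for k = 0, 1, 2 gives y = 5.608711, -1.149029, -4.459682.
λ_k = y_k + 0.333333 gives λ = 5.9420, -0.8157, -4.1263 (check: the sum is 1.0000 = tr M).

Hence λ_max = 5.9420 and λ_min = -4.1263.


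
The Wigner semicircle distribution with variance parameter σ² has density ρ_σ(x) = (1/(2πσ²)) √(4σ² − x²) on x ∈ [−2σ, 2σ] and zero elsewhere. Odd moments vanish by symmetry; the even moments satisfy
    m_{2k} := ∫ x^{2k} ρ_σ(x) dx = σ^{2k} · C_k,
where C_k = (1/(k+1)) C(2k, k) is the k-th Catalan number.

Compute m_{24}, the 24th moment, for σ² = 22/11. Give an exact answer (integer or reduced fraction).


By the scaled semicircle moment identity, m_{2k} = σ^{2k} · C_k with k = 12.
C_12 = (1/(k+1)) · C(2k, k) = (1/13) · C(24, 12) = (1/13) · 2704156 = 208012.
σ^{2k} = (σ²)^k = (22/11)^12 = 4096.

Therefore m_{24} = σ^{24} · C_12 = 4096 · 208012 = 852017152.


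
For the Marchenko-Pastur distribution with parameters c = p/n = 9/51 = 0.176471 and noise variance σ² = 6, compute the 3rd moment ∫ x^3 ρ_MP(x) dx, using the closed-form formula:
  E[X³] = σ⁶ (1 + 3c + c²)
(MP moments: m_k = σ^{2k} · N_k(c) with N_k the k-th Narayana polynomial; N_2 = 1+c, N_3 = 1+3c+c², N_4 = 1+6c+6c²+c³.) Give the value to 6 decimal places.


E[X³] = σ⁶ (1 + 3c + c²) (third MP moment). With σ² = 6 (so σ⁶ = 216) and c = 9/51 = 0.176471: E[X³] = 216 · (1 + 3·0.176471 + (0.176471)²) = 216 · 1.560554.

So E[X^3] = 337.079585.


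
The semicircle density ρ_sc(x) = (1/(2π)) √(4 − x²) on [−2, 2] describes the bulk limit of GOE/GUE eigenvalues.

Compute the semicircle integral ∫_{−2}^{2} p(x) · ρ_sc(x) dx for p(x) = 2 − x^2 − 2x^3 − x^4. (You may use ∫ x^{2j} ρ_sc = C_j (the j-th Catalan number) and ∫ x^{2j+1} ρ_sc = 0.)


Write p(x) = Σ a_i x^i, split into monomials and integrate each against ρ_sc separately.
Using ∫ x^{2j} ρ_sc = C_j = (1/(j+1)) C(2j, j) (Catalan numbers) and ∫ x^{2j+1} ρ_sc = 0 (odd monomials vanish by symmetry):
  i = 0 (even): a_0 · C_{0} = 2 · 1 = 2
  i = 2 (even): a_2 · C_{1} = -1 · 1 = -1
  i = 3 (odd): ∫ x^3 ρ_sc = 0 (vanishes)
  i = 4 (even): a_4 · C_{2} = -1 · 2 = -2

Summing the contributions: ∫_{−2}^{2} p(x) ρ_sc(x) dx = 2 + (-1) + (-2) = -1.


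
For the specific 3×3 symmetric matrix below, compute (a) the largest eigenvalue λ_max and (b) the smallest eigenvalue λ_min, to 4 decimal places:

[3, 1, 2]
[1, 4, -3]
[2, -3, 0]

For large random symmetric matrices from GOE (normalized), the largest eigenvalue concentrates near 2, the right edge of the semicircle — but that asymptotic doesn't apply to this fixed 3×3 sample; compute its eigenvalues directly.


Since M is real symmetric, all three eigenvalues are real; they are the roots of det(λI − M) = λ³ − (tr M) λ² + s λ − det M, where s is the sum of the principal 2×2 minors.
tr M = 3 + 4 + 0 = 7.
s = (3·4 − 1²) + (3·0 − 2²) + (4·0 − (-3)²) = 11 + (-4) + (-9) = -2.
det M (expand along row 1) = 3·(-9) − 1·6 + 2·(-11) = -55.
Characteristic polynomial: λ³ − 7λ² − 2λ + 55 = 0.
Substitute λ = y + (tr M)/3 = y + 2.333333 to remove the quadratic term: y³ + p·y + q = 0 with p = s − (tr M)²/3 = -18.333333 and q = −2(tr M)³/27 + (tr M)·s/3 − det M = 24.925926.
Three real roots ⇒ use the trigonometric (Viète) form: r = 2√(−p/3) = 4.944132, φ = arccos(3q/(p·r)) = arccos(-0.824975) = 2.540955 rad.
y_k = r·cos(φ/3 − 2πk/3) for k = 0, 1, 2 gives y = 3.274228, 1.571142, -4.845370.
λ_k = y_k + 2.333333 gives λ = 5.6076, 3.9045, -2.5120 (check: the sum is 7.0000 = tr M).

Hence λ_max = 5.6076 and λ_min = -2.5120.


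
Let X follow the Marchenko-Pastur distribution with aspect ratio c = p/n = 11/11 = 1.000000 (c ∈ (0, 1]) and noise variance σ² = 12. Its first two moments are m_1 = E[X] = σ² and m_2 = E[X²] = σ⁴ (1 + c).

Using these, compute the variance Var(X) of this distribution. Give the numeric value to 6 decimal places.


m_1 = E[X] = σ² = 12, so m_1² = 144.
m_2 = E[X²] = σ⁴ (1 + c) = 144 · (1 + 1.000000) = 144 · 2.000000 = 288.000000.
(Note m_2 − m_1² simplifies to c · σ⁴ = 1.000000 · 144.)

Var(X) = m_2 − m_1² = 288.000000 − 144 = 144.000000.


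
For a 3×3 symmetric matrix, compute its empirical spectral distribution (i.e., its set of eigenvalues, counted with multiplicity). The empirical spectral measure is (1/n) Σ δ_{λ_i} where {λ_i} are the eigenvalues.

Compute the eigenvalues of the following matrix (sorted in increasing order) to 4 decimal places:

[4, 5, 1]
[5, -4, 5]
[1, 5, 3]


Since M is real symmetric, all three eigenvalues are real; they are the roots of det(λI − M) = λ³ − (tr M) λ² + s λ − det M, where s is the sum of the principal 2×2 minors.
tr M = 4 + (-4) + 3 = 3.
s = (4·(-4) − 5²) + (4·3 − 1²) + ((-4)·3 − 5²) = -41 + 11 + (-37) = -67.
det M (expand along row 1) = 4·(-37) − 5·10 + 1·29 = -169.
Characteristic polynomial: λ³ − 3λ² − 67λ + 169 = 0.
Substitute λ = y + (tr M)/3 = y + 1.000000 to remove the quadratic term: y³ + p·y + q = 0 with p = s − (tr M)²/3 = -70.000000 and q = −2(tr M)³/27 + (tr M)·s/3 − det M = 100.000000.
Three real roots ⇒ use the trigonometric (Viète) form: r = 2√(−p/3) = 9.660918, φ = arccos(3q/(p·r)) = arccos(-0.443614) = 2.030423 rad.
y_k = r·cos(φ/3 − 2πk/3) for k = 0, 1, 2 gives y = 7.531420, 1.474355, -9.005775.
λ_k = y_k + 1.000000 gives λ = 8.5314, 2.4744, -8.0058 (check: the sum is 3.0000 = tr M).

Eigenvalues sorted in increasing order: [-8.0058, 2.4744, 8.5314].


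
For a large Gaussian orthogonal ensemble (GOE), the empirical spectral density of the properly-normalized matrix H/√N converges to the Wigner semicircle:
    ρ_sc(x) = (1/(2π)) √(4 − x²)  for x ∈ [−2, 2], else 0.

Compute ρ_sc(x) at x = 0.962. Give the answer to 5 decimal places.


ρ_sc(x) = (1/(2π)) √(4 − x²). With x = 0.962:
  4 − x² = 4 − (0.962)² = 4 − 0.925444 = 3.074556.
  √(4 − x²) = 1.753441.
  1/(2π) = 0.159155.
  ρ_sc(0.962) = 0.159155 · 1.753441 = 0.279069.

Rounded to 5 decimal places: ρ_sc(0.962) ≈ 0.27907.


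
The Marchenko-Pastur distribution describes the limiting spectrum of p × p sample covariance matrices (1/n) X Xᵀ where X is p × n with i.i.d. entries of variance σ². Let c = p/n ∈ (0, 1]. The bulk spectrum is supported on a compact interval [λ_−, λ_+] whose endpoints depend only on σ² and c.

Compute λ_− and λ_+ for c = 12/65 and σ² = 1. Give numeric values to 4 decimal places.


c = 12/65 = 0.184615; √c = 0.429669.
λ_− = σ² (1 − √c)² = 1 · (1 − 0.429669)² = 1 · (0.570331)² = 0.325278.
λ_+ = σ² (1 + √c)² = 1 · (1 + 0.429669)² = 1 · (1.429669)² = 2.043953.

Rounded to 4 decimal places: λ_− ≈ 0.3253, λ_+ ≈ 2.0440.


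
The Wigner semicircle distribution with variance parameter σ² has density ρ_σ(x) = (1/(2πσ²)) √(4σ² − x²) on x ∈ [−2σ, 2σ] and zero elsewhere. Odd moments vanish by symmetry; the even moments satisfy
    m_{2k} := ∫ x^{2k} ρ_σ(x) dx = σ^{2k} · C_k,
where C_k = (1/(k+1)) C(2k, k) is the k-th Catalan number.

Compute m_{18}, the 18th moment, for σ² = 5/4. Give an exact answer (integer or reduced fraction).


By the scaled semicircle moment identity, m_{2k} = σ^{2k} · C_k with k = 9.
C_9 = (1/(k+1)) · C(2k, k) = (1/10) · C(18, 9) = (1/10) · 48620 = 4862.
σ^{2k} = (σ²)^k = (5/4)^9 = 1953125/262144.

Therefore m_{18} = σ^{18} · C_9 = (1953125/262144) · 4862 = 4748046875/131072.


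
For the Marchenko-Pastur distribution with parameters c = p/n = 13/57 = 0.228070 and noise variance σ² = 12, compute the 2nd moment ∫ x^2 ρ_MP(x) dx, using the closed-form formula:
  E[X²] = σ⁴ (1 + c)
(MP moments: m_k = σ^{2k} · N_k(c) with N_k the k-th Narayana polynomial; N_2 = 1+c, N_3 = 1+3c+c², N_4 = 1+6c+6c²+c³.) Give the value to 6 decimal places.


E[X²] = σ⁴ (1 + c) (second MP moment). With σ² = 12 (so σ⁴ = 144) and c = 13/57 = 0.228070: E[X²] = 144 · (1 + 0.228070) = 144 · 1.228070.

So E[X^2] = 176.842105.


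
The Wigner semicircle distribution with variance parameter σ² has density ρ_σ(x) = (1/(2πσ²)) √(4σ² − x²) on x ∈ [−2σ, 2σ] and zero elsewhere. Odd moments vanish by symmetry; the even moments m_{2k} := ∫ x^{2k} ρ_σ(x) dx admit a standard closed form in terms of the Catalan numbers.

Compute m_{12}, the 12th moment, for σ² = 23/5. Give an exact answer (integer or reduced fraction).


By the scaled semicircle moment identity, m_{2k} = σ^{2k} · C_k with k = 6.
C_6 = (1/(k+1)) · C(2k, k) = (1/7) · C(12, 6) = (1/7) · 924 = 132.
σ^{2k} = (σ²)^k = (23/5)^6 = 148035889/15625.

Therefore m_{12} = σ^{12} · C_6 = (148035889/15625) · 132 = 19540737348/15625.


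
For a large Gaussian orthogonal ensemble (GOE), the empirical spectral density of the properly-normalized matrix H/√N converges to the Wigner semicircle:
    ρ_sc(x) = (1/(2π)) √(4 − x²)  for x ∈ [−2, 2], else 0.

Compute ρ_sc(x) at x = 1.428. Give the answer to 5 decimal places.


ρ_sc(x) = (1/(2π)) √(4 − x²). With x = 1.428:
  4 − x² = 4 − (1.428)² = 4 − 2.039184 = 1.960816.
  √(4 − x²) = 1.400291.
  1/(2π) = 0.159155.
  ρ_sc(1.428) = 0.159155 · 1.400291 = 0.222863.

Rounded to 5 decimal places: ρ_sc(1.428) ≈ 0.22286.


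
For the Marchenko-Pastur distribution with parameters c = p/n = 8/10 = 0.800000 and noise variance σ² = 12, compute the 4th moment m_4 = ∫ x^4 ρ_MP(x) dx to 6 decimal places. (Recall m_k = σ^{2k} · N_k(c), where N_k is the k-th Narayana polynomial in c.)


E[X⁴] = σ⁸ (1 + 6c + 6c² + c³) (fourth MP moment). With σ² = 12 (so σ⁸ = 20736) and c = 8/10 = 0.800000: E[X⁴] = 20736 · (1 + 6·0.800000 + 6·(0.800000)² + (0.800000)³) = 20736 · 10.152000.

So E[X^4] = 210511.872000.


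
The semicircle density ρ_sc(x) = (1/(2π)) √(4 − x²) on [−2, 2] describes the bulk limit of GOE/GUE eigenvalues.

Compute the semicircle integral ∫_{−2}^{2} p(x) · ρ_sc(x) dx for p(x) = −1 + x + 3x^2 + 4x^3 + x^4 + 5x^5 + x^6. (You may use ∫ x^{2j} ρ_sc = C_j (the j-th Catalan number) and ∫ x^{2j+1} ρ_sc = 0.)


Write p(x) = Σ a_i x^i, split into monomials and integrate each against ρ_sc separately.
Using ∫ x^{2j} ρ_sc = C_j = (1/(j+1)) C(2j, j) (Catalan numbers) and ∫ x^{2j+1} ρ_sc = 0 (odd monomials vanish by symmetry):
  i = 0 (even): a_0 · C_{0} = -1 · 1 = -1
  i = 1 (odd): ∫ x^1 ρ_sc = 0 (vanishes)
  i = 2 (even): a_2 · C_{1} = 3 · 1 = 3
  i = 3 (odd): ∫ x^3 ρ_sc = 0 (vanishes)
  i = 4 (even): a_4 · C_{2} = 1 · 2 = 2
  i = 5 (odd): ∫ x^5 ρ_sc = 0 (vanishes)
  i = 6 (even): a_6 · C_{3} = 1 · 5 = 5

Summing the contributions: ∫_{−2}^{2} p(x) ρ_sc(x) dx = (-1) + 3 + 2 + 5 = 9.


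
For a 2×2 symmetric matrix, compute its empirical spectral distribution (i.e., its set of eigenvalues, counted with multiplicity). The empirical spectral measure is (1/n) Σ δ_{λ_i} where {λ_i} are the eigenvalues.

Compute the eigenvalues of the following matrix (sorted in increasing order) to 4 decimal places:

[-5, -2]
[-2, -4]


Since M is real symmetric, both eigenvalues are real; they are the roots of det(λI − M) = λ² − (tr M) λ + det M.
tr M = -5 + (-4) = -9.
det M = (-5)·(-4) − (-2)² = 20 − 4 = 16.
Characteristic polynomial: λ² + 9λ + 16 = 0.
Discriminant Δ = (tr M)² − 4·det M = 81 − 64 = 17; √Δ = 4.123106.
λ = (tr M ± √Δ)/2 = (-9 ± 4.123106)/2, giving (tr M − √Δ)/2 = -6.5616 and (tr M + √Δ)/2 = -2.4384.

Eigenvalues sorted in increasing order: [-6.5616, -2.4384].


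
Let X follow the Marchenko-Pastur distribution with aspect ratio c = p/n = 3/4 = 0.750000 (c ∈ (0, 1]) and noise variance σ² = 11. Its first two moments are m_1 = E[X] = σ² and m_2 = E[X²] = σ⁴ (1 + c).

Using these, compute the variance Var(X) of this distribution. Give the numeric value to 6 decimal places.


m_1 = E[X] = σ² = 11, so m_1² = 121.
m_2 = E[X²] = σ⁴ (1 + c) = 121 · (1 + 0.750000) = 121 · 1.750000 = 211.750000.
(Note m_2 − m_1² simplifies to c · σ⁴ = 0.750000 · 121.)

Var(X) = m_2 − m_1² = 211.750000 − 121 = 90.750000.


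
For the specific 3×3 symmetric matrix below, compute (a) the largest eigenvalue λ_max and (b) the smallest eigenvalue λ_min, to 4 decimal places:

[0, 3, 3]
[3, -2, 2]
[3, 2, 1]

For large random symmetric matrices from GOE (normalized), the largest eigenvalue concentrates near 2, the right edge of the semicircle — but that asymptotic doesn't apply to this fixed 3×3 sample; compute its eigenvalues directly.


Since M is real symmetric, all three eigenvalues are real; they are the roots of det(λI − M) = λ³ − (tr M) λ² + s λ − det M, where s is the sum of the principal 2×2 minors.
tr M = 0 + (-2) + 1 = -1.
s = (0·(-2) − 3²) + (0·1 − 3²) + ((-2)·1 − 2²) = -9 + (-9) + (-6) = -24.
det M (expand along row 1) = 0·(-6) − 3·(-3) + 3·12 = 45.
Characteristic polynomial: λ³ + λ² − 24λ − 45 = 0.
Substitute λ = y + (tr M)/3 = y − 0.333333 to remove the quadratic term: y³ + p·y + q = 0 with p = s − (tr M)²/3 = -24.333333 and q = −2(tr M)³/27 + (tr M)·s/3 − det M = -36.925926.
Three real roots ⇒ use the trigonometric (Viète) form: r = 2√(−p/3) = 5.696002, φ = arccos(3q/(p·r)) = arccos(0.799247) = 0.644755 rad.
y_k = r·cos(φ/3 − 2πk/3) for k = 0, 1, 2 gives y = 5.564959, -1.730454, -3.834505.
λ_k = y_k − 0.333333 gives λ = 5.2316, -2.0638, -4.1678 (check: the sum is -1.0000 = tr M).

Hence λ_max = 5.2316 and λ_min = -4.1678.


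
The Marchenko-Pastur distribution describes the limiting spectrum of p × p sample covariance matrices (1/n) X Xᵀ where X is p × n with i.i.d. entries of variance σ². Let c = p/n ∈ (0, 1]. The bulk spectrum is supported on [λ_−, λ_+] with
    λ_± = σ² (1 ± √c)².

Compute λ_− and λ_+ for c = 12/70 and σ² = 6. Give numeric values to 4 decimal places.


c = 12/70 = 0.171429; √c = 0.414039.
λ_− = σ² (1 − √c)² = 6 · (1 − 0.414039)² = 6 · (0.585961)² = 2.060099.
λ_+ = σ² (1 + √c)² = 6 · (1 + 0.414039)² = 6 · (1.414039)² = 11.997043.

Rounded to 4 decimal places: λ_− ≈ 2.0601, λ_+ ≈ 11.9970.


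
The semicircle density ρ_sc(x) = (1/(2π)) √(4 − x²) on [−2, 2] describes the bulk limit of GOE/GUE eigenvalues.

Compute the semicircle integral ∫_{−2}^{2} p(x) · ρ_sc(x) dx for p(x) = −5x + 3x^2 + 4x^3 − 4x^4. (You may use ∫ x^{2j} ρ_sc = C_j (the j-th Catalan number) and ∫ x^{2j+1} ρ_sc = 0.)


Write p(x) = Σ a_i x^i, split into monomials and integrate each against ρ_sc separately.
Using ∫ x^{2j} ρ_sc = C_j = (1/(j+1)) C(2j, j) (Catalan numbers) and ∫ x^{2j+1} ρ_sc = 0 (odd monomials vanish by symmetry):
  i = 1 (odd): ∫ x^1 ρ_sc = 0 (vanishes)
  i = 2 (even): a_2 · C_{1} = 3 · 1 = 3
  i = 3 (odd): ∫ x^3 ρ_sc = 0 (vanishes)
  i = 4 (even): a_4 · C_{2} = -4 · 2 = -8

Summing the contributions: ∫_{−2}^{2} p(x) ρ_sc(x) dx = 3 + (-8) = -5.


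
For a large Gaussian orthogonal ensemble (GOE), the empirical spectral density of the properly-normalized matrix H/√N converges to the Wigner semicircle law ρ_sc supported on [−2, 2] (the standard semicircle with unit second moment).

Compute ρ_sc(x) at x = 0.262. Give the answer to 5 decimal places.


ρ_sc(x) = (1/(2π)) √(4 − x²). With x = 0.262:
  4 − x² = 4 − (0.262)² = 4 − 0.068644 = 3.931356.
  √(4 − x²) = 1.982765.
  1/(2π) = 0.159155.
  ρ_sc(0.262) = 0.159155 · 1.982765 = 0.315567.

Rounded to 5 decimal places: ρ_sc(0.262) ≈ 0.31557.


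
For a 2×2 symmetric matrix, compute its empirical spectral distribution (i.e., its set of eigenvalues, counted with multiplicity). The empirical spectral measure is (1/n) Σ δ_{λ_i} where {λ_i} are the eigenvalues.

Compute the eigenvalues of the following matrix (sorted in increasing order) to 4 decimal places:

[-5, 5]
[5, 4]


Since M is real symmetric, both eigenvalues are real; they are the roots of det(λI − M) = λ² − (tr M) λ + det M.
tr M = -5 + 4 = -1.
det M = (-5)·4 − 5² = -20 − 25 = -45.
Characteristic polynomial: λ² + λ − 45 = 0.
Discriminant Δ = (tr M)² − 4·det M = 1 − (-180) = 181; √Δ = 13.453624.
λ = (tr M ± √Δ)/2 = (-1 ± 13.453624)/2, giving (tr M − √Δ)/2 = -7.2268 and (tr M + √Δ)/2 = 6.2268.

Eigenvalues sorted in increasing order: [-7.2268, 6.2268].


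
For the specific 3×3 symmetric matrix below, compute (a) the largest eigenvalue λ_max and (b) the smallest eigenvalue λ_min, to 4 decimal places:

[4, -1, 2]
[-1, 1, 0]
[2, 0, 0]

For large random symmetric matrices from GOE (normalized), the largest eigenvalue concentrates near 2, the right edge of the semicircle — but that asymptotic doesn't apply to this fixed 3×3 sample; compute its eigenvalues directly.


Since M is real symmetric, all three eigenvalues are real; they are the roots of det(λI − M) = λ³ − (tr M) λ² + s λ − det M, where s is the sum of the principal 2×2 minors.
tr M = 4 + 1 + 0 = 5.
s = (4·1 − (-1)²) + (4·0 − 2²) + (1·0 − 0²) = 3 + (-4) + 0 = -1.
det M (expand along row 1) = 4·0 − (-1)·0 + 2·(-2) = -4.
Characteristic polynomial: λ³ − 5λ² − λ + 4 = 0.
Substitute λ = y + (tr M)/3 = y + 1.666667 to remove the quadratic term: y³ + p·y + q = 0 with p = s − (tr M)²/3 = -9.333333 and q = −2(tr M)³/27 + (tr M)·s/3 − det M = -6.925926.
Three real roots ⇒ use the trigonometric (Viète) form: r = 2√(−p/3) = 3.527668, φ = arccos(3q/(p·r)) = arccos(0.631066) = 0.887870 rad.
y_k = r·cos(φ/3 − 2πk/3) for k = 0, 1, 2 gives y = 3.374298, -0.796128, -2.578170.
λ_k = y_k + 1.666667 gives λ = 5.0410, 0.8705, -0.9115 (check: the sum is 5.0000 = tr M).

Hence λ_max = 5.0410 and λ_min = -0.9115.


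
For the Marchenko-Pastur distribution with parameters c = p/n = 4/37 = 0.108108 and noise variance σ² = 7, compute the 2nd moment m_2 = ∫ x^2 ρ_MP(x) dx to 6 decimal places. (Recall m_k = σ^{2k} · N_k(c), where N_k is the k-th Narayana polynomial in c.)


E[X²] = σ⁴ (1 + c) (second MP moment). With σ² = 7 (so σ⁴ = 49) and c = 4/37 = 0.108108: E[X²] = 49 · (1 + 0.108108) = 49 · 1.108108.

So E[X^2] = 54.297297.


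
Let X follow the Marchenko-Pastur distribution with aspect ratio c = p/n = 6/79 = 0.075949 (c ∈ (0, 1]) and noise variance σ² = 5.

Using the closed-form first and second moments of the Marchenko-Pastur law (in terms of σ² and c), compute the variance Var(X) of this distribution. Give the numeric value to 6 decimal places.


Recall the MP moments m_1 = E[X] = σ² and m_2 = E[X²] = σ⁴ (1 + c).
m_1 = E[X] = σ² = 5, so m_1² = 25.
m_2 = E[X²] = σ⁴ (1 + c) = 25 · (1 + 0.075949) = 25 · 1.075949 = 26.898734.
(Note m_2 − m_1² simplifies to c · σ⁴ = 0.075949 · 25.)

Var(X) = m_2 − m_1² = 26.898734 − 25 = 1.898734.


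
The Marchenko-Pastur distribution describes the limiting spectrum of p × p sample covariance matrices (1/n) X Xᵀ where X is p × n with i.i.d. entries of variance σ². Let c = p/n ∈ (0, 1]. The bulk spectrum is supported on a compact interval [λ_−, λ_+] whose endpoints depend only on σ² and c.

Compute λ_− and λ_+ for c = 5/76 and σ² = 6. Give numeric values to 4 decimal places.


c = 5/76 = 0.065789; √c = 0.256495.
λ_− = σ² (1 − √c)² = 6 · (1 − 0.256495)² = 6 · (0.743505)² = 3.316802.
λ_+ = σ² (1 + √c)² = 6 · (1 + 0.256495)² = 6 · (1.256495)² = 9.472672.

Rounded to 4 decimal places: λ_− ≈ 3.3168, λ_+ ≈ 9.4727.


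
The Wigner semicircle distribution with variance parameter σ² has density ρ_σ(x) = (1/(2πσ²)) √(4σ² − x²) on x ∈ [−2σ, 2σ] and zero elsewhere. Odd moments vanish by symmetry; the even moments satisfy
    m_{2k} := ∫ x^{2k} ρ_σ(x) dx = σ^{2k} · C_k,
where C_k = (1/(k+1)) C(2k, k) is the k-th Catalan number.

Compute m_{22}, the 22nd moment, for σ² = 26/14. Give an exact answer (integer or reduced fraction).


By the scaled semicircle moment identity, m_{2k} = σ^{2k} · C_k with k = 11.
C_11 = (1/(k+1)) · C(2k, k) = (1/12) · C(22, 11) = (1/12) · 705432 = 58786.
σ^{2k} = (σ²)^k = (26/14)^11 = 1792160394037/1977326743.

Therefore m_{22} = σ^{22} · C_11 = (1792160394037/1977326743) · 58786 = 15050562989122726/282475249.


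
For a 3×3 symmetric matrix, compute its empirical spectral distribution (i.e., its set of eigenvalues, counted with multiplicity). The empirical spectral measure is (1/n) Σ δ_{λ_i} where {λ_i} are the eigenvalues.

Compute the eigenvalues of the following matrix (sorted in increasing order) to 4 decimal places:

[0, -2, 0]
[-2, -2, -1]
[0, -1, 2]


Since M is real symmetric, all three eigenvalues are real; they are the roots of det(λI − M) = λ³ − (tr M) λ² + s λ − det M, where s is the sum of the principal 2×2 minors.
tr M = 0 + (-2) + 2 = 0.
s = (0·(-2) − (-2)²) + (0·2 − 0²) + ((-2)·2 − (-1)²) = -4 + 0 + (-5) = -9.
det M (expand along row 1) = 0·(-5) − (-2)·(-4) + 0·2 = -8.
Characteristic polynomial: λ³ − 9λ + 8 = 0.
Substitute λ = y + (tr M)/3 = y + 0.000000 to remove the quadratic term: y³ + p·y + q = 0 with p = s − (tr M)²/3 = -9.000000 and q = −2(tr M)³/27 + (tr M)·s/3 − det M = 8.000000.
Three real roots ⇒ use the trigonometric (Viète) form: r = 2√(−p/3) = 3.464102, φ = arccos(3q/(p·r)) = arccos(-0.769800) = 2.449325 rad.
y_k = r·cos(φ/3 − 2πk/3) for k = 0, 1, 2 gives y = 2.372281, 1.000000, -3.372281.
λ_k = y_k + 0.000000 gives λ = 2.3723, 1.0000, -3.3723 (check: the sum is 0.0000 = tr M).

Eigenvalues sorted in increasing order: [-3.3723, 1.0000, 2.3723].


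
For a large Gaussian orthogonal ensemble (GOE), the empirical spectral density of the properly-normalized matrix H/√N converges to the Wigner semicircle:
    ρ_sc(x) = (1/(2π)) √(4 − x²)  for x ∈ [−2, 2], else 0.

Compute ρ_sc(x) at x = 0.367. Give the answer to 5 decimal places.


ρ_sc(x) = (1/(2π)) √(4 − x²). With x = 0.367:
  4 − x² = 4 − (0.367)² = 4 − 0.134689 = 3.865311.
  √(4 − x²) = 1.966039.
  1/(2π) = 0.159155.
  ρ_sc(0.367) = 0.159155 · 1.966039 = 0.312905.

Rounded to 5 decimal places: ρ_sc(0.367) ≈ 0.31290.


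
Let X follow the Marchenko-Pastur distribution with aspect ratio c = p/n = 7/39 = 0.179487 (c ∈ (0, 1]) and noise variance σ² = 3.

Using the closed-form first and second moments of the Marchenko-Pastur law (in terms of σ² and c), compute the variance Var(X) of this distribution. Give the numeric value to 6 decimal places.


Recall the MP moments m_1 = E[X] = σ² and m_2 = E[X²] = σ⁴ (1 + c).
m_1 = E[X] = σ² = 3, so m_1² = 9.
m_2 = E[X²] = σ⁴ (1 + c) = 9 · (1 + 0.179487) = 9 · 1.179487 = 10.615385.
(Note m_2 − m_1² simplifies to c · σ⁴ = 0.179487 · 9.)

Var(X) = m_2 − m_1² = 10.615385 − 9 = 1.615385.
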